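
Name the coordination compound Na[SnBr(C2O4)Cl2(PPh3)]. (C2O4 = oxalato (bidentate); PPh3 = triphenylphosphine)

sodium bromodichlorooxalato(triphenylphosphine)stannate(IV)

The 1 sodium counter-ion carries a total charge of +1, so each complex ion is 1−.
Ligand charges: 2×chloro (-1 each), 1×oxalato (-2 each), 1×triphenylphosphine (neutral), 1×bromo (-1 each); total -5. So Sn + (-5) = 1−, giving Sn = +4.
The complex ion is anionic, so tin takes the -ate form stannate(IV).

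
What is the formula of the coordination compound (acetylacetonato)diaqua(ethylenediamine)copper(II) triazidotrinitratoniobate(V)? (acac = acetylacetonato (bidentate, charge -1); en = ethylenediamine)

[Cu(acac)(en)(H2O)2][Nb(N3)3(NO3)3]

Cation [Cu…]: ligand charges -1, Cu(II) ⇒ ion charge 1+.
Anion [Nb…]: ligand charges -6, Nb(V) ⇒ ion charge 1−.
One 1+ cation balances one 1− anion.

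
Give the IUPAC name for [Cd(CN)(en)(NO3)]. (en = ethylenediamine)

cyano(ethylenediamine)nitratocadmium(II)

There is no counter-ion, so the complex is neutral overall.
Ligand charges: 1×nitrato (-1 each), 1×cyano (-1 each), 1×ethylenediamine (neutral); total -2. So Cd + (-2) = 0, giving Cd = +2.
Ligands are named alphabetically: cyano before ethylenediamine before nitrato.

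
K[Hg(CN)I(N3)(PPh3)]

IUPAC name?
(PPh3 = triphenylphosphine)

The 1 potassium counter-ion carries a total charge of +1, so each complex ion is 1−.
Ligand charges: 1×triphenylphosphine (neutral), 1×cyano (-1 each), 1×iodo (-1 each), 1×azido (-1 each); total -3. So Hg + (-3) = 1−, giving Hg = +2.
Ligands are named alphabetically: azido before cyano before iodo before triphenylphosphine.
The complex ion is anionic, so mercury takes the -ate form mercurate(II).

potassium azidocyanoiodo(triphenylphosphine)mercurate(II)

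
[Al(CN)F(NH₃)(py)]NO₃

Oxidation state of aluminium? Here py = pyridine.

+3

1 nitrate outside the brackets (-1 each) → the complex ion is 1+.
Ligand charges: 1×CN = -1; 1×F = -1; 1×NH3 neutral; 1×py neutral; sum -2.
Al + (-2) = 1+ ⇒ Al is +3.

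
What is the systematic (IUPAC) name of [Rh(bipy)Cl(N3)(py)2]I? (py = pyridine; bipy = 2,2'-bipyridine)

azido(2,2'-bipyridine)chlorobis(pyridine)rhodium(III) iodide

The 1 iodide counter-ion carries a total charge of -1, so each complex ion is 1+.
Ligand charges: 2×pyridine (neutral), 1×azido (-1 each), 1×chloro (-1 each), 1×2,2'-bipyridine (neutral); total -2. So Rh + (-2) = 1+, giving Rh = +3.
Ligands are named alphabetically: azido before bipyridine before chloro before pyridine.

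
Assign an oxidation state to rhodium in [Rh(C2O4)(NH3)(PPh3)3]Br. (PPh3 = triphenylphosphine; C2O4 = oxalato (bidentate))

1 bromide outside the brackets (-1 each) → the complex ion is 1+.
Ligand charges: 1×NH3 neutral; 3×PPh3 neutral; 1×C2O4 = -2; sum -2.
Rh + (-2) = 1+ ⇒ Rh is +3.

+3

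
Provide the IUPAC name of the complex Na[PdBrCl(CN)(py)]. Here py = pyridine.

The 1 sodium counter-ion carries a total charge of +1, so each complex ion is 1−.
Ligand charges: 1×pyridine (neutral), 1×cyano (-1 each), 1×chloro (-1 each), 1×bromo (-1 each); total -3. So Pd + (-3) = 1−, giving Pd = +2.
Ligands are named alphabetically: bromo before chloro before cyano before pyridine.
The complex ion is anionic, so palladium takes the -ate form palladate(II).

sodium bromochlorocyano(pyridine)palladate(II)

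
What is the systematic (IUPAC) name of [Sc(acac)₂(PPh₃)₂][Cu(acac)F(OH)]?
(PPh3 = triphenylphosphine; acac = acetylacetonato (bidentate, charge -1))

bis(acetylacetonato)bis(triphenylphosphine)scandium(III) (acetylacetonato)fluorohydroxocuprate(II)

Scandium is always +3 in its complexes; the cation's ligand charges sum to -2, so the complex cation is 1+.
A 1:1 salt means the anion carries the equal and opposite charge, 1−.
Anion: ligand charges sum to -3; for the ion to be 1−, Cu = +2.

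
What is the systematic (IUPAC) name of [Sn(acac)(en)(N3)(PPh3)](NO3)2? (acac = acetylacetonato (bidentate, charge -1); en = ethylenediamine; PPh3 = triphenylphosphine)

The 2 nitrate counter-ions carry a total charge of -2, so each complex ion is 2+.
Ligand charges: 1×acetylacetonato (-1 each), 1×azido (-1 each), 1×ethylenediamine (neutral), 1×triphenylphosphine (neutral); total -2. So Sn + (-2) = 2+, giving Sn = +4.
Ligands are named alphabetically: acetylacetonato before azido before ethylenediamine before triphenylphosphine.

(acetylacetonato)azido(ethylenediamine)(triphenylphosphine)tin(IV) nitrate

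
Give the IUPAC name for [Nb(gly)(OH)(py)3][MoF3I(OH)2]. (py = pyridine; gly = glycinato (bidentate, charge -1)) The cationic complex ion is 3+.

(glycinato)hydroxotris(pyridine)niobium(V) trifluorodihydroxoiodomolybdate(III)

Both ions are complex: the cation is named first with the plain metal name, the anion second with the -ate form; each ion's ligands are alphabetised independently.
The complex cation is given as 3+; its ligand charges sum to -2, so Nb = +5.
A 1:1 salt means the anion carries the equal and opposite charge, 3−.
Anion: ligand charges sum to -6; for the ion to be 3−, Mo = +3.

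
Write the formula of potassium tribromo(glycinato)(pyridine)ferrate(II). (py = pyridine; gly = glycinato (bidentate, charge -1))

K2[FeBr3(gly)(py)]

Ligands: 1 pyridine (py, neutral), 1 glycinato (gly, -1), 3 bromo (Br, -1). Ligand charge sum = -4.
With Fe in oxidation state +2, the complex ion is [Fe...]^2−.
Charge balance with potassium (+1) requires 1 complex ion per 2 potassium.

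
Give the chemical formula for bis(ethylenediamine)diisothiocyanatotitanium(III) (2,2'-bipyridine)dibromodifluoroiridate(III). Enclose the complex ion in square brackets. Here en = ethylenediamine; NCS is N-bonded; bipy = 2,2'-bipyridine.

[Ti(en)2(NCS)2][Ir(bipy)Br2F2]

Cation [Ti…]: ligand charges -2, Ti(III) ⇒ ion charge 1+.
Anion [Ir…]: ligand charges -4, Ir(III) ⇒ ion charge 1−.
One 1+ cation balances one 1− anion.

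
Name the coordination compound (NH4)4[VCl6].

ammonium hexachlorovanadate(II)

The 4 ammonium counter-ions carry a total charge of +4, so each complex ion is 4−.
Ligand charges: 6×chloro (-1 each); total -6. So V + (-6) = 4−, giving V = +2.
The complex ion is anionic, so vanadium takes the -ate form vanadate(II).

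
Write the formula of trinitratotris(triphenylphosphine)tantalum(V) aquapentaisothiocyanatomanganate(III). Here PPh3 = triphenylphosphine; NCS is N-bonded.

[Ta(NO3)3(PPh3)3][Mn(H2O)(NCS)5]

Cation [Ta…]: ligand charges -3, Ta(V) ⇒ ion charge 2+.
Anion [Mn…]: ligand charges -5, Mn(III) ⇒ ion charge 2−.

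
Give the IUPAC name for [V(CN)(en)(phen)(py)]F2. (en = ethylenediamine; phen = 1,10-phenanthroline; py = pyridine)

cyano(ethylenediamine)(1,10-phenanthroline)(pyridine)vanadium(III) fluoride

The 2 fluoride counter-ions carry a total charge of -2, so each complex ion is 2+.
Ligand charges: 1×ethylenediamine (neutral), 1×1,10-phenanthroline (neutral), 1×cyano (-1 each), 1×pyridine (neutral); total -1. So V + (-1) = 2+, giving V = +3.
Ligands are named alphabetically: cyano before ethylenediamine before phenanthroline before pyridine.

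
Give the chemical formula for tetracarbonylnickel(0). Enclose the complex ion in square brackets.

[Ni(CO)4]

Ligands: 4 carbonyl (CO, neutral). Ligand charge sum = 0.
With Ni in oxidation state 0, the complex ion is [Ni...].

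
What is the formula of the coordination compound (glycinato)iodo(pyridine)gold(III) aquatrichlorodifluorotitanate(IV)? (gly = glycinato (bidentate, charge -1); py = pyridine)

Cation [Au…]: ligand charges -2, Au(III) ⇒ ion charge 1+.
Anion [Ti…]: ligand charges -5, Ti(IV) ⇒ ion charge 1−.
One 1+ cation balances one 1− anion.

[Au(gly)I(py)][TiCl3F2(H2O)]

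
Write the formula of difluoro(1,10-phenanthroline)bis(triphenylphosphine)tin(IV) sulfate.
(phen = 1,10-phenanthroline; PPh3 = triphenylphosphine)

[SnF2(phen)(PPh3)2]SO4

Ligands: 1 1,10-phenanthroline (phen, neutral), 2 triphenylphosphine (PPh3, neutral), 2 fluoro (F, -1). Ligand charge sum = -2.
With Sn in oxidation state +4, the complex ion is [Sn...]^2+.
Charge balance with sulfate (-2) requires 1 complex ion per 1 sulfate.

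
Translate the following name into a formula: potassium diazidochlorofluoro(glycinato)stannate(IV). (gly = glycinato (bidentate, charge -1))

K[SnClF(gly)(N3)2]

Ligands: 1 chloro (Cl, -1), 2 azido (N3, -1), 1 glycinato (gly, -1), 1 fluoro (F, -1). Ligand charge sum = -5.
With Sn in oxidation state +4, the complex ion is [Sn...]^1−.
Charge balance with potassium (+1) requires 1 complex ion per 1 potassium.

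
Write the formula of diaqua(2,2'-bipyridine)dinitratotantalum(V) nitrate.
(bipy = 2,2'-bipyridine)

[Ta(bipy)(H2O)2(NO3)2](NO3)3

Ligands: 2 aqua (H2O, neutral), 2 nitrato (NO3, -1), 1 2,2'-bipyridine (bipy, neutral). Ligand charge sum = -2.
Charge balance with nitrate (-1) requires 1 complex ion per 3 nitrate.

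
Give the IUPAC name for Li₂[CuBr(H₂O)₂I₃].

lithium diaquabromotriiodocuprate(II)

The 2 lithium counter-ions carry a total charge of +2, so each complex ion is 2−.
Ligand charges: 2×aqua (neutral), 1×bromo (-1 each), 3×iodo (-1 each); total -4. So Cu + (-4) = 2−, giving Cu = +2.
The complex ion is anionic, so copper takes the -ate form cuprate(II).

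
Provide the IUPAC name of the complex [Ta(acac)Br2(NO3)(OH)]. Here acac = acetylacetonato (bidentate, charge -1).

There is no counter-ion, so the complex is neutral overall.
Ligand charges: 1×hydroxo (-1 each), 2×bromo (-1 each), 1×nitrato (-1 each), 1×acetylacetonato (-1 each); total -5. So Ta + (-5) = 0, giving Ta = +5.
Ligands are named alphabetically: acetylacetonato before bromo before hydroxo before nitrato.

(acetylacetonato)dibromohydroxonitratotantalum(V)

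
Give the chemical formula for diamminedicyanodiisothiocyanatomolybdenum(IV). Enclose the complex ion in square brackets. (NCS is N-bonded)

Ligands: 2 ammine (NH3, neutral), 2 isothiocyanato (NCS, -1), 2 cyano (CN, -1). Ligand charge sum = -4.
With Mo in oxidation state +4, the complex ion is [Mo...].

[Mo(CN)2(NCS)2(NH3)2]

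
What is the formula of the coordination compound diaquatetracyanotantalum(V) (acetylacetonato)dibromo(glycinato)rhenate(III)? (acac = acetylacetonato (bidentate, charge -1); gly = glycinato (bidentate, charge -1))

[Ta(CN)4(H2O)2][Re(acac)Br2(gly)]

Cation [Ta…]: ligand charges -4, Ta(V) ⇒ ion charge 1+.
Anion [Re…]: ligand charges -4, Re(III) ⇒ ion charge 1−.
One 1+ cation balances one 1− anion.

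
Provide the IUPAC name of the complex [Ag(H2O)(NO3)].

There is no counter-ion, so the complex is neutral overall.
Ligand charges: 1×nitrato (-1 each), 1×aqua (neutral); total -1. So Ag + (-1) = 0, giving Ag = +1.
Ligands are named alphabetically: aqua before nitrato.

aquanitratosilver(I)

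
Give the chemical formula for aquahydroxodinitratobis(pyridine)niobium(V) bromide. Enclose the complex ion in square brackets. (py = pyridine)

Ligands: 1 hydroxo (OH, -1), 2 pyridine (py, neutral), 1 aqua (H2O, neutral), 2 nitrato (NO3, -1). Ligand charge sum = -3.
Charge balance with bromide (-1) requires 1 complex ion per 2 bromide.

[Nb(H2O)(NO3)2(OH)(py)2]Br2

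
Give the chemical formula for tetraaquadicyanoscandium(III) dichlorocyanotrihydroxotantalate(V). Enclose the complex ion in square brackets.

[Sc(CN)2(H2O)4][TaCl2(CN)(OH)3]

Cation [Sc…]: ligand charges -2, Sc(III) ⇒ ion charge 1+.
Anion [Ta…]: ligand charges -6, Ta(V) ⇒ ion charge 1−.
One 1+ cation balances one 1− anion.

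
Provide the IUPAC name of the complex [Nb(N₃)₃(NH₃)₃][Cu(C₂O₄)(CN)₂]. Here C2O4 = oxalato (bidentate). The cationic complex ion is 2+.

triamminetriazidoniobium(V) dicyanooxalatocuprate(II)

Both ions are complex: the cation is named first with the plain metal name, the anion second with the -ate form; each ion's ligands are alphabetised independently.
The complex cation is given as 2+; its ligand charges sum to -3, so Nb = +5.
A 1:1 salt means the anion carries the equal and opposite charge, 2−.
Anion: ligand charges sum to -4; for the ion to be 2−, Cu = +2.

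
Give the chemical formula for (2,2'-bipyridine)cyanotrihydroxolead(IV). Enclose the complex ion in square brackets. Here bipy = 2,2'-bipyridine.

Ligands: 3 hydroxo (OH, -1), 1 2,2'-bipyridine (bipy, neutral), 1 cyano (CN, -1). Ligand charge sum = -4.
With Pb in oxidation state +4, the complex ion is [Pb...].

[Pb(bipy)(CN)(OH)3]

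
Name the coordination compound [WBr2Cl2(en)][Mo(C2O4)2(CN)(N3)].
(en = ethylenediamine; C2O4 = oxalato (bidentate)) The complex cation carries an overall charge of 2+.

dibromodichloro(ethylenediamine)tungsten(VI) azidocyanodioxalatomolybdate(IV)

Both ions are complex: the cation is named first with the plain metal name, the anion second with the -ate form; each ion's ligands are alphabetised independently.
The complex cation is given as 2+; its ligand charges sum to -4, so W = +6.
A 1:1 salt means the anion carries the equal and opposite charge, 2−.
Anion: ligand charges sum to -6; for the ion to be 2−, Mo = +4.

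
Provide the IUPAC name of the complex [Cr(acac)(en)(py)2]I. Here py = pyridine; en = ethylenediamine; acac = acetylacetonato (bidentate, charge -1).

(acetylacetonato)(ethylenediamine)bis(pyridine)chromium(II) iodide

The 1 iodide counter-ion carries a total charge of -1, so each complex ion is 1+.
Ligand charges: 2×pyridine (neutral), 1×ethylenediamine (neutral), 1×acetylacetonato (-1 each); total -1. So Cr + (-1) = 1+, giving Cr = +2.
Ligands are named alphabetically: acetylacetonato before ethylenediamine before pyridine.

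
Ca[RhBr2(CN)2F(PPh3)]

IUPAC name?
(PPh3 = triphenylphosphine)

calcium dibromodicyanofluoro(triphenylphosphine)rhodate(III)

The 1 calcium counter-ion carries a total charge of +2, so each complex ion is 2−.
Ligand charges: 1×fluoro (-1 each), 1×triphenylphosphine (neutral), 2×bromo (-1 each), 2×cyano (-1 each); total -5. So Rh + (-5) = 2−, giving Rh = +3.
The complex ion is anionic, so rhodium takes the -ate form rhodate(III).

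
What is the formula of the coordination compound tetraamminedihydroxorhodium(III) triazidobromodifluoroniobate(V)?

[Rh(NH3)4(OH)2][NbBrF2(N3)3]

Cation [Rh…]: ligand charges -2, Rh(III) ⇒ ion charge 1+.
Anion [Nb…]: ligand charges -6, Nb(V) ⇒ ion charge 1−.
One 1+ cation balances one 1− anion.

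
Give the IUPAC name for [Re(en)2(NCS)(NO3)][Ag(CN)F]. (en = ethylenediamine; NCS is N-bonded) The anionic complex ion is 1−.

The complex anion is given as 1−; its ligand charges sum to -2, so Ag = +1.
A 1:1 salt means the cation carries the equal and opposite charge, 1+.
Cation: ligand charges sum to -2; for the ion to be 1+, Re = +3.

bis(ethylenediamine)isothiocyanatonitratorhenium(III) cyanofluoroargentate(I)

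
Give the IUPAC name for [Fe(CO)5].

There is no counter-ion, so the complex is neutral overall.
Ligand charges: 5×carbonyl (neutral); total 0. So Fe + (0) = 0, giving Fe = 0.

pentacarbonyliron(0)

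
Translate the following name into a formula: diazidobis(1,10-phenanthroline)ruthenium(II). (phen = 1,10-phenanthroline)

[Ru(N3)2(phen)2]

Ligands: 2 1,10-phenanthroline (phen, neutral), 2 azido (N3, -1). Ligand charge sum = -2.
With Ru in oxidation state +2, the complex ion is [Ru...].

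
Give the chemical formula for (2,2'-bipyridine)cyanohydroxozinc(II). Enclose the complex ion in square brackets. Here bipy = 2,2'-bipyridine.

[Zn(bipy)(CN)(OH)]

Ligands: 1 cyano (CN, -1), 1 2,2'-bipyridine (bipy, neutral), 1 hydroxo (OH, -1). Ligand charge sum = -2.
With Zn in oxidation state +2, the complex ion is [Zn...].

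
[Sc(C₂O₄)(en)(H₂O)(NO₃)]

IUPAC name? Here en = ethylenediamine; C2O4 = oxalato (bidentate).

There is no counter-ion, so the complex is neutral overall.
Ligand charges: 1×ethylenediamine (neutral), 1×oxalato (-2 each), 1×nitrato (-1 each), 1×aqua (neutral); total -3. So Sc + (-3) = 0, giving Sc = +3.
Ligands are named alphabetically: aqua before ethylenediamine before nitrato before oxalato.

aqua(ethylenediamine)nitratooxalatoscandium(III)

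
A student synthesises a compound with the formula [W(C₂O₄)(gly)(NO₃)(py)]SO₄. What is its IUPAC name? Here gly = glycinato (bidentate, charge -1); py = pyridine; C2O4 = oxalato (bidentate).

(glycinato)nitratooxalato(pyridine)tungsten(VI) sulfate

The 1 sulfate counter-ion carries a total charge of -2, so each complex ion is 2+.
Ligand charges: 1×glycinato (-1 each), 1×pyridine (neutral), 1×nitrato (-1 each), 1×oxalato (-2 each); total -4. So W + (-4) = 2+, giving W = +6.
Ligands are named alphabetically: glycinato before nitrato before oxalato before pyridine.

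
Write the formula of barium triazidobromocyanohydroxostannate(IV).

Ba[SnBr(CN)(N3)3(OH)]

Ligands: 3 azido (N3, -1), 1 cyano (CN, -1), 1 hydroxo (OH, -1), 1 bromo (Br, -1). Ligand charge sum = -6.
Charge balance with barium (+2) requires 1 complex ion per 1 barium.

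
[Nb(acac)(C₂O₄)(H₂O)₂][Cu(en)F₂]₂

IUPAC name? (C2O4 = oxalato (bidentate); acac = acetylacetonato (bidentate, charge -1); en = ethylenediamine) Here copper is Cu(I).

(acetylacetonato)diaquaoxalatoniobium(V) (ethylenediamine)difluorocuprate(I)

Cu is given as +1; the anion's ligand charges sum to -2, so the complex anion is 1−.
With 2 anions per cation, the cation must be 2×1 = 2+.
Cation: ligand charges sum to -3; for the ion to be 2+, Nb = +5.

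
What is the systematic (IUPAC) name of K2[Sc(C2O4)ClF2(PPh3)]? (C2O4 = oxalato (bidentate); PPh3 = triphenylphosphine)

The 2 potassium counter-ions carry a total charge of +2, so each complex ion is 2−.
Ligand charges: 1×oxalato (-2 each), 1×triphenylphosphine (neutral), 2×fluoro (-1 each), 1×chloro (-1 each); total -5. So Sc + (-5) = 2−, giving Sc = +3.
Ligands are named alphabetically: chloro before fluoro before oxalato before triphenylphosphine.
The complex ion is anionic, so scandium takes the -ate form scandate(III).

potassium chlorodifluorooxalato(triphenylphosphine)scandate(III)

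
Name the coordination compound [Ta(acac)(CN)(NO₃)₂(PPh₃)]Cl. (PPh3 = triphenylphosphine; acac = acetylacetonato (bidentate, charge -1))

The 1 chloride counter-ion carries a total charge of -1, so each complex ion is 1+.
Ligand charges: 1×triphenylphosphine (neutral), 1×acetylacetonato (-1 each), 2×nitrato (-1 each), 1×cyano (-1 each); total -4. So Ta + (-4) = 1+, giving Ta = +5.
Ligands are named alphabetically: acetylacetonato before cyano before nitrato before triphenylphosphine.

(acetylacetonato)cyanodinitrato(triphenylphosphine)tantalum(V) chloride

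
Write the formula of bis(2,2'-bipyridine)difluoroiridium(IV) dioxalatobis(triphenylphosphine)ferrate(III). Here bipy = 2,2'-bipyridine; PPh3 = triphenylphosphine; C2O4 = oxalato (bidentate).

[Ir(bipy)2F2][Fe(C2O4)2(PPh3)2]2

Cation [Ir…]: ligand charges -2, Ir(IV) ⇒ ion charge 2+.
Anion [Fe…]: ligand charges -4, Fe(III) ⇒ ion charge 1−.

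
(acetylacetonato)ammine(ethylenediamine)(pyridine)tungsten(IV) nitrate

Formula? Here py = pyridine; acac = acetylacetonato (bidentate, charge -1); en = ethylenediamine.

Ligands: 1 ammine (NH3, neutral), 1 pyridine (py, neutral), 1 acetylacetonato (acac, -1), 1 ethylenediamine (en, neutral). Ligand charge sum = -1.
With W in oxidation state +4, the complex ion is [W...]^3+.
Charge balance with nitrate (-1) requires 1 complex ion per 3 nitrate.

[W(acac)(en)(NH3)(py)](NO3)3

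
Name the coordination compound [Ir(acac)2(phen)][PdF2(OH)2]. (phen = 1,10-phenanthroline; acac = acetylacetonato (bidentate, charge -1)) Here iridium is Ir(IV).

bis(acetylacetonato)(1,10-phenanthroline)iridium(IV) difluorodihydroxopalladate(II)

Both ions are complex: the cation is named first with the plain metal name, the anion second with the -ate form; each ion's ligands are alphabetised independently.
Ir is given as +4; the cation's ligand charges sum to -2, so the complex cation is 2+.
A 1:1 salt means the anion carries the equal and opposite charge, 2−.
Anion: ligand charges sum to -4; for the ion to be 2−, Pd = +2.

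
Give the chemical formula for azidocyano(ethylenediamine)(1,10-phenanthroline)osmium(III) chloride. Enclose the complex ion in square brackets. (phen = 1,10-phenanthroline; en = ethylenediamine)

[Os(CN)(en)(N3)(phen)]Cl

Ligands: 1 cyano (CN, -1), 1 1,10-phenanthroline (phen, neutral), 1 ethylenediamine (en, neutral), 1 azido (N3, -1). Ligand charge sum = -2.
With Os in oxidation state +3, the complex ion is [Os...]^1+.
Charge balance with chloride (-1) requires 1 complex ion per 1 chloride.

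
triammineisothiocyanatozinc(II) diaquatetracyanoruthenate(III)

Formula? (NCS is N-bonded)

Cation [Zn…]: ligand charges -1, Zn(II) ⇒ ion charge 1+.
Anion [Ru…]: ligand charges -4, Ru(III) ⇒ ion charge 1−.
One 1+ cation balances one 1− anion.

[Zn(NCS)(NH3)3][Ru(CN)4(H2O)2]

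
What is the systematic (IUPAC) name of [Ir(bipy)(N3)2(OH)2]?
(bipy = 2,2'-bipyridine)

diazido(2,2'-bipyridine)dihydroxoiridium(IV)

There is no counter-ion, so the complex is neutral overall.
Ligand charges: 1×2,2'-bipyridine (neutral), 2×azido (-1 each), 2×hydroxo (-1 each); total -4. So Ir + (-4) = 0, giving Ir = +4.
Ligands are named alphabetically: azido before bipyridine before hydroxo.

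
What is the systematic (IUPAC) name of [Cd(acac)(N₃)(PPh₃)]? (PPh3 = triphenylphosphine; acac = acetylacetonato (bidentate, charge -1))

There is no counter-ion, so the complex is neutral overall.
Ligand charges: 1×triphenylphosphine (neutral), 1×azido (-1 each), 1×acetylacetonato (-1 each); total -2. So Cd + (-2) = 0, giving Cd = +2.
Ligands are named alphabetically: acetylacetonato before azido before triphenylphosphine.

(acetylacetonato)azido(triphenylphosphine)cadmium(II)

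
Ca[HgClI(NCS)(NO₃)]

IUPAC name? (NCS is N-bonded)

The 1 calcium counter-ion carries a total charge of +2, so each complex ion is 2−.
Ligand charges: 1×isothiocyanato (-1 each), 1×nitrato (-1 each), 1×chloro (-1 each), 1×iodo (-1 each); total -4. So Hg + (-4) = 2−, giving Hg = +2.
Ligands are named alphabetically: chloro before iodo before isothiocyanato before nitrato.
The complex ion is anionic, so mercury takes the -ate form mercurate(II).

calcium chloroiodoisothiocyanatonitratomercurate(II)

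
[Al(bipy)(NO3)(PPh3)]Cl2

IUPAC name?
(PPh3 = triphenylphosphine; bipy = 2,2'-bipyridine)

The 2 chloride counter-ions carry a total charge of -2, so each complex ion is 2+.
Ligand charges: 1×nitrato (-1 each), 1×triphenylphosphine (neutral), 1×2,2'-bipyridine (neutral); total -1. So Al + (-1) = 2+, giving Al = +3.
Ligands are named alphabetically: bipyridine before nitrato before triphenylphosphine.

(2,2'-bipyridine)nitrato(triphenylphosphine)aluminium(III) chloride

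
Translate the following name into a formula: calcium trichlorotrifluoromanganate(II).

Ca2[MnCl3F3]

Ligands: 3 fluoro (F, -1), 3 chloro (Cl, -1). Ligand charge sum = -6.
With Mn in oxidation state +2, the complex ion is [Mn...]^4−.
Charge balance with calcium (+2) requires 1 complex ion per 2 calcium.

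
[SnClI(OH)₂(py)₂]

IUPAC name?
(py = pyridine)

There is no counter-ion, so the complex is neutral overall.
Ligand charges: 2×hydroxo (-1 each), 2×pyridine (neutral), 1×iodo (-1 each), 1×chloro (-1 each); total -4. So Sn + (-4) = 0, giving Sn = +4.
Ligands are named alphabetically: chloro before hydroxo before iodo before pyridine.

chlorodihydroxoiodobis(pyridine)tin(IV)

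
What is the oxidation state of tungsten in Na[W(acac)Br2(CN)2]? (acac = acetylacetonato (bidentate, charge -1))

1 sodium outside the brackets (+1 each) → the complex ion is 1−.
Ligand charges: 2×CN = -2; 1×acac = -1; 2×Br = -2; sum -5.
W + (-5) = 1− ⇒ W is +4.

+4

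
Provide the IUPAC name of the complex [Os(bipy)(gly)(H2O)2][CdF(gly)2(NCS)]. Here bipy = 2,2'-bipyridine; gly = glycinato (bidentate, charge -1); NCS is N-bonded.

Both ions are complex: the cation is named first with the plain metal name, the anion second with the -ate form; each ion's ligands are alphabetised independently.
Cadmium is always +2 in its complexes; the anion's ligand charges sum to -4, so the complex anion is 2−.
A 1:1 salt means the cation carries the equal and opposite charge, 2+.
Cation: ligand charges sum to -1; for the ion to be 2+, Os = +3.

diaqua(2,2'-bipyridine)(glycinato)osmium(III) fluorobis(glycinato)isothiocyanatocadmate(II)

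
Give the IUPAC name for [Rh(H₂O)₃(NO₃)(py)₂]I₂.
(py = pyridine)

The 2 iodide counter-ions carry a total charge of -2, so each complex ion is 2+.
Ligand charges: 3×aqua (neutral), 1×nitrato (-1 each), 2×pyridine (neutral); total -1. So Rh + (-1) = 2+, giving Rh = +3.
Ligands are named alphabetically: aqua before nitrato before pyridine.

triaquanitratobis(pyridine)rhodium(III) iodide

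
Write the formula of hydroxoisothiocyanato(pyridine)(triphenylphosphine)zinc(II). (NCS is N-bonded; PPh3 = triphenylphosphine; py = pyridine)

[Zn(NCS)(OH)(PPh3)(py)]

Ligands: 1 isothiocyanato (NCS, -1), 1 triphenylphosphine (PPh3, neutral), 1 pyridine (py, neutral), 1 hydroxo (OH, -1). Ligand charge sum = -2.
With Zn in oxidation state +2, the complex ion is [Zn...].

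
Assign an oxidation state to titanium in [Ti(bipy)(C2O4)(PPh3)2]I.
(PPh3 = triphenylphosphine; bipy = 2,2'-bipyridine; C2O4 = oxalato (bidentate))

+3

1 iodide outside the brackets (-1 each) → the complex ion is 1+.
Ligand charges: 2×PPh3 neutral; 1×bipy neutral; 1×C2O4 = -2; sum -2.
Ti + (-2) = 1+ ⇒ Ti is +3.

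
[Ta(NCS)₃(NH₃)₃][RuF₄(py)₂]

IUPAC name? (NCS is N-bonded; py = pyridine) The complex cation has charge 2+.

Both ions are complex: the cation is named first with the plain metal name, the anion second with the -ate form; each ion's ligands are alphabetised independently.
The complex cation is given as 2+; its ligand charges sum to -3, so Ta = +5.
A 1:1 salt means the anion carries the equal and opposite charge, 2−.
Anion: ligand charges sum to -4; for the ion to be 2−, Ru = +2.

triamminetriisothiocyanatotantalum(V) tetrafluorobis(pyridine)ruthenate(II)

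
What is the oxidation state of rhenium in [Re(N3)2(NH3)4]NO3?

+3

1 nitrate outside the brackets (-1 each) → the complex ion is 1+.
Ligand charges: 2×N3 = -2; 4×NH3 neutral; sum -2.
Re + (-2) = 1+ ⇒ Re is +3.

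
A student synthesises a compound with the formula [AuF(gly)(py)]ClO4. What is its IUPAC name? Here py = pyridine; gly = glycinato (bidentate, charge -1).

The 1 perchlorate counter-ion carries a total charge of -1, so each complex ion is 1+.
Ligand charges: 1×pyridine (neutral), 1×glycinato (-1 each), 1×fluoro (-1 each); total -2. So Au + (-2) = 1+, giving Au = +3.
Ligands are named alphabetically: fluoro before glycinato before pyridine.

fluoro(glycinato)(pyridine)gold(III) perchlorate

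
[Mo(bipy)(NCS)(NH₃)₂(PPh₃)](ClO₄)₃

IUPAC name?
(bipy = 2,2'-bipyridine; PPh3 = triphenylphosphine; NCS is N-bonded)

diammine(2,2'-bipyridine)isothiocyanato(triphenylphosphine)molybdenum(IV) perchlorate

The 3 perchlorate counter-ions carry a total charge of -3, so each complex ion is 3+.
Ligand charges: 2×ammine (neutral), 1×2,2'-bipyridine (neutral), 1×triphenylphosphine (neutral), 1×isothiocyanato (-1 each); total -1. So Mo + (-1) = 3+, giving Mo = +4.
Ligands are named alphabetically: ammine before bipyridine before isothiocyanato before triphenylphosphine.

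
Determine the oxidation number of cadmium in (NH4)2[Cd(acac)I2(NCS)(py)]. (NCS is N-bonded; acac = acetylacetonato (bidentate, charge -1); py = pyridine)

2 ammonium outside the brackets (+1 each) → the complex ion is 2−.
Ligand charges: 1×NCS = -1; 1×acac = -1; 1×py neutral; 2×I = -2; sum -4.
Cd + (-4) = 2− ⇒ Cd is +2.

+2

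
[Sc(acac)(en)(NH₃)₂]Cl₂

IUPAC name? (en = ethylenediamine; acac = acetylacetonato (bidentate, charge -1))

(acetylacetonato)diammine(ethylenediamine)scandium(III) chloride

The 2 chloride counter-ions carry a total charge of -2, so each complex ion is 2+.
Ligand charges: 1×ethylenediamine (neutral), 1×acetylacetonato (-1 each), 2×ammine (neutral); total -1. So Sc + (-1) = 2+, giving Sc = +3.
Ligands are named alphabetically: acetylacetonato before ammine before ethylenediamine.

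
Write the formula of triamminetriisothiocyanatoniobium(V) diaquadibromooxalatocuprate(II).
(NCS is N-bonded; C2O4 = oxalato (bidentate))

Cation [Nb…]: ligand charges -3, Nb(V) ⇒ ion charge 2+.
Anion [Cu…]: ligand charges -4, Cu(II) ⇒ ion charge 2−.

[Nb(NCS)3(NH3)3][CuBr2(C2O4)(H2O)2]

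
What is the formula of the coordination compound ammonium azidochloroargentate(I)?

NH4[AgCl(N3)]

Ligands: 1 chloro (Cl, -1), 1 azido (N3, -1). Ligand charge sum = -2.
With Ag in oxidation state +1, the complex ion is [Ag...]^1−.
Charge balance with ammonium (+1) requires 1 complex ion per 1 ammonium.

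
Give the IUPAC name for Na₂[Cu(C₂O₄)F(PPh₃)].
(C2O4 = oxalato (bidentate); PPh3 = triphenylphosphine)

The 2 sodium counter-ions carry a total charge of +2, so each complex ion is 2−.
Ligand charges: 1×fluoro (-1 each), 1×oxalato (-2 each), 1×triphenylphosphine (neutral); total -3. So Cu + (-3) = 2−, giving Cu = +1.
The complex ion is anionic, so copper takes the -ate form cuprate(I).

sodium fluorooxalato(triphenylphosphine)cuprate(I)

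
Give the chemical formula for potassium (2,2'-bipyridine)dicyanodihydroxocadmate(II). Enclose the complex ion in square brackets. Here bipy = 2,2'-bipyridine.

Ligands: 2 hydroxo (OH, -1), 2 cyano (CN, -1), 1 2,2'-bipyridine (bipy, neutral). Ligand charge sum = -4.
With Cd in oxidation state +2, the complex ion is [Cd...]^2−.
Charge balance with potassium (+1) requires 1 complex ion per 2 potassium.

K2[Cd(bipy)(CN)2(OH)2]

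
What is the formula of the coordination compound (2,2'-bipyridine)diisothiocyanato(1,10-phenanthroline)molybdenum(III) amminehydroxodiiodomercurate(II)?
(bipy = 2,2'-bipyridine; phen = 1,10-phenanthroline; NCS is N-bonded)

Cation [Mo…]: ligand charges -2, Mo(III) ⇒ ion charge 1+.
Anion [Hg…]: ligand charges -3, Hg(II) ⇒ ion charge 1−.
One 1+ cation balances one 1− anion.

[Mo(bipy)(NCS)2(phen)][HgI2(NH3)(OH)]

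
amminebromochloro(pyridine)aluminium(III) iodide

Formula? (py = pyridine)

Ligands: 1 ammine (NH3, neutral), 1 pyridine (py, neutral), 1 bromo (Br, -1), 1 chloro (Cl, -1). Ligand charge sum = -2.
With Al in oxidation state +3, the complex ion is [Al...]^1+.
Charge balance with iodide (-1) requires 1 complex ion per 1 iodide.

[AlBrCl(NH3)(py)]I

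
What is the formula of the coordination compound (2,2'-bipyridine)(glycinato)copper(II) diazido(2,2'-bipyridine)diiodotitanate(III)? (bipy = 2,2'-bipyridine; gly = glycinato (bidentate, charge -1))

[Cu(bipy)(gly)][Ti(bipy)I2(N3)2]

Cation [Cu…]: ligand charges -1, Cu(II) ⇒ ion charge 1+.
Anion [Ti…]: ligand charges -4, Ti(III) ⇒ ion charge 1−.
One 1+ cation balances one 1− anion.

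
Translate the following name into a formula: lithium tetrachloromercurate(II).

Ligands: 4 chloro (Cl, -1). Ligand charge sum = -4.
With Hg in oxidation state +2, the complex ion is [Hg...]^2−.
Charge balance with lithium (+1) requires 1 complex ion per 2 lithium.

Li2[HgCl4]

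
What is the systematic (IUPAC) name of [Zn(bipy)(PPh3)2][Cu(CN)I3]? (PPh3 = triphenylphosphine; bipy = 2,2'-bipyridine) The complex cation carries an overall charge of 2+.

(2,2'-bipyridine)bis(triphenylphosphine)zinc(II) cyanotriiodocuprate(II)

The complex cation is given as 2+; its ligand charges sum to 0, so Zn = +2.
A 1:1 salt means the anion carries the equal and opposite charge, 2−.
Anion: ligand charges sum to -4; for the ion to be 2−, Cu = +2.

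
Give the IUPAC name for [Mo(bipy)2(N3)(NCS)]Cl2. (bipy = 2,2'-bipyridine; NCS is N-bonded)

The 2 chloride counter-ions carry a total charge of -2, so each complex ion is 2+.
Ligand charges: 2×2,2'-bipyridine (neutral), 1×azido (-1 each), 1×isothiocyanato (-1 each); total -2. So Mo + (-2) = 2+, giving Mo = +4.
Ligands are named alphabetically: azido before bipyridine before isothiocyanato.

azidobis(2,2'-bipyridine)isothiocyanatomolybdenum(IV) chloride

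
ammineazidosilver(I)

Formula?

Ligands: 1 ammine (NH3, neutral), 1 azido (N3, -1). Ligand charge sum = -1.
With Ag in oxidation state +1, the complex ion is [Ag...].

[Ag(N3)(NH3)]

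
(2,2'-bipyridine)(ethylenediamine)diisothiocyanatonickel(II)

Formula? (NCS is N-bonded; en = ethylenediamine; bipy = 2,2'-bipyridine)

[Ni(bipy)(en)(NCS)2]

Ligands: 2 isothiocyanato (NCS, -1), 1 ethylenediamine (en, neutral), 1 2,2'-bipyridine (bipy, neutral). Ligand charge sum = -2.
With Ni in oxidation state +2, the complex ion is [Ni...].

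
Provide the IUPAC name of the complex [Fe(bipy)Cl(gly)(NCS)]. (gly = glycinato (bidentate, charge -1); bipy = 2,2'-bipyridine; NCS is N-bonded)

(2,2'-bipyridine)chloro(glycinato)isothiocyanatoiron(III)

There is no counter-ion, so the complex is neutral overall.
Ligand charges: 1×glycinato (-1 each), 1×2,2'-bipyridine (neutral), 1×isothiocyanato (-1 each), 1×chloro (-1 each); total -3. So Fe + (-3) = 0, giving Fe = +3.
Ligands are named alphabetically: bipyridine before chloro before glycinato before isothiocyanato.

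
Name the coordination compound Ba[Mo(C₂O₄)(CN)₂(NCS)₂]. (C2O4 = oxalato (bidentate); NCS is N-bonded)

The 1 barium counter-ion carries a total charge of +2, so each complex ion is 2−.
Ligand charges: 2×cyano (-1 each), 1×oxalato (-2 each), 2×isothiocyanato (-1 each); total -6. So Mo + (-6) = 2−, giving Mo = +4.
The complex ion is anionic, so molybdenum takes the -ate form molybdate(IV).

barium dicyanodiisothiocyanatooxalatomolybdate(IV)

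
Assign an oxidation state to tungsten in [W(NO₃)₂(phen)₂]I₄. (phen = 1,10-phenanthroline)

+6

4 iodide outside the brackets (-1 each) → the complex ion is 4+.
Ligand charges: 2×phen neutral; 2×NO3 = -2; sum -2.
W + (-2) = 4+ ⇒ W is +6.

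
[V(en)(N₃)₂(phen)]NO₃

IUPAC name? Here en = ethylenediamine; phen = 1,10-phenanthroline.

diazido(ethylenediamine)(1,10-phenanthroline)vanadium(III) nitrate

The 1 nitrate counter-ion carries a total charge of -1, so each complex ion is 1+.
Ligand charges: 2×azido (-1 each), 1×ethylenediamine (neutral), 1×1,10-phenanthroline (neutral); total -2. So V + (-2) = 1+, giving V = +3.
Ligands are named alphabetically: azido before ethylenediamine before phenanthroline.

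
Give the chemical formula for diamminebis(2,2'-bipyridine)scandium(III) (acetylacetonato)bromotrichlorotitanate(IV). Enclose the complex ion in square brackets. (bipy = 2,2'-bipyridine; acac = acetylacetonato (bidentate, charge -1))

[Sc(bipy)2(NH3)2][Ti(acac)BrCl3]3

Cation [Sc…]: ligand charges 0, Sc(III) ⇒ ion charge 3+.
Anion [Ti…]: ligand charges -5, Ti(IV) ⇒ ion charge 1−.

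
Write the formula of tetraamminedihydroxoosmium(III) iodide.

[Os(NH3)4(OH)2]I

Ligands: 4 ammine (NH3, neutral), 2 hydroxo (OH, -1). Ligand charge sum = -2.
Charge balance with iodide (-1) requires 1 complex ion per 1 iodide.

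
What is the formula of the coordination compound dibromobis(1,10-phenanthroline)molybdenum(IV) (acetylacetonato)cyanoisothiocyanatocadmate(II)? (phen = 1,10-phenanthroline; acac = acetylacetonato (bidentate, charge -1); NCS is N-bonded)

Cation [Mo…]: ligand charges -2, Mo(IV) ⇒ ion charge 2+.
Anion [Cd…]: ligand charges -3, Cd(II) ⇒ ion charge 1−.

[MoBr2(phen)2][Cd(acac)(CN)(NCS)]2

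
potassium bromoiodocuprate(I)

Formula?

K[CuBrI]

Ligands: 1 iodo (I, -1), 1 bromo (Br, -1). Ligand charge sum = -2.
Charge balance with potassium (+1) requires 1 complex ion per 1 potassium.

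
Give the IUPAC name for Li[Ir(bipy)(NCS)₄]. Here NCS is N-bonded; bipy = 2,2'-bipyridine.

lithium (2,2'-bipyridine)tetraisothiocyanatoiridate(III)

The 1 lithium counter-ion carries a total charge of +1, so each complex ion is 1−.
Ligand charges: 4×isothiocyanato (-1 each), 1×2,2'-bipyridine (neutral); total -4. So Ir + (-4) = 1−, giving Ir = +3.
The complex ion is anionic, so iridium takes the -ate form iridate(III).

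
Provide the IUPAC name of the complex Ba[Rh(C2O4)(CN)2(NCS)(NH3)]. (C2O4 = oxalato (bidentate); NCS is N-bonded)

barium amminedicyanoisothiocyanatooxalatorhodate(III)

The 1 barium counter-ion carries a total charge of +2, so each complex ion is 2−.
Ligand charges: 1×oxalato (-2 each), 1×ammine (neutral), 1×isothiocyanato (-1 each), 2×cyano (-1 each); total -5. So Rh + (-5) = 2−, giving Rh = +3.
The complex ion is anionic, so rhodium takes the -ate form rhodate(III).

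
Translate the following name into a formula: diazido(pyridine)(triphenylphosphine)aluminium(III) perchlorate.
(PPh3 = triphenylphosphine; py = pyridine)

[Al(N3)2(PPh3)(py)]ClO4

Ligands: 1 triphenylphosphine (PPh3, neutral), 1 pyridine (py, neutral), 2 azido (N3, -1). Ligand charge sum = -2.
With Al in oxidation state +3, the complex ion is [Al...]^1+.
Charge balance with perchlorate (-1) requires 1 complex ion per 1 perchlorate.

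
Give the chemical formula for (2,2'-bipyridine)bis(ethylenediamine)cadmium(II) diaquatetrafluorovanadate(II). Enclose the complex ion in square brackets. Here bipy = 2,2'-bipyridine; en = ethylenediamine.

[Cd(bipy)(en)2][VF4(H2O)2]

Cation [Cd…]: ligand charges 0, Cd(II) ⇒ ion charge 2+.
Anion [V…]: ligand charges -4, V(II) ⇒ ion charge 2−.
One 2+ cation balances one 2− anion.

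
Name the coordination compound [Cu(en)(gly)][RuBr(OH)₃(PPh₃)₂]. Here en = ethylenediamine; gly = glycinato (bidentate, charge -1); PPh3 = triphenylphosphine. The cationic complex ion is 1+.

Both ions are complex: the cation is named first with the plain metal name, the anion second with the -ate form; each ion's ligands are alphabetised independently.
The complex cation is given as 1+; its ligand charges sum to -1, so Cu = +2.
A 1:1 salt means the anion carries the equal and opposite charge, 1−.
Anion: ligand charges sum to -4; for the ion to be 1−, Ru = +3.

(ethylenediamine)(glycinato)copper(II) bromotrihydroxobis(triphenylphosphine)ruthenate(III)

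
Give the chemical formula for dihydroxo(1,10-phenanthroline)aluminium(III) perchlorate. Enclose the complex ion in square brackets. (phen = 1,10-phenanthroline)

[Al(OH)2(phen)]ClO4

Ligands: 1 1,10-phenanthroline (phen, neutral), 2 hydroxo (OH, -1). Ligand charge sum = -2.
With Al in oxidation state +3, the complex ion is [Al...]^1+.
Charge balance with perchlorate (-1) requires 1 complex ion per 1 perchlorate.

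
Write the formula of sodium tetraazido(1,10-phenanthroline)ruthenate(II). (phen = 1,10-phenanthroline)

Na2[Ru(N3)4(phen)]

Ligands: 1 1,10-phenanthroline (phen, neutral), 4 azido (N3, -1). Ligand charge sum = -4.
With Ru in oxidation state +2, the complex ion is [Ru...]^2−.
Charge balance with sodium (+1) requires 1 complex ion per 2 sodium.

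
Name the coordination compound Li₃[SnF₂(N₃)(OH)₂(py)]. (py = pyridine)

The 3 lithium counter-ions carry a total charge of +3, so each complex ion is 3−.
Ligand charges: 1×pyridine (neutral), 2×hydroxo (-1 each), 2×fluoro (-1 each), 1×azido (-1 each); total -5. So Sn + (-5) = 3−, giving Sn = +2.
The complex ion is anionic, so tin takes the -ate form stannate(II).

lithium azidodifluorodihydroxo(pyridine)stannate(II)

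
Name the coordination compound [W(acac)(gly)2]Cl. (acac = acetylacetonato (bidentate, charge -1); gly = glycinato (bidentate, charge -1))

(acetylacetonato)bis(glycinato)tungsten(IV) chloride

The 1 chloride counter-ion carries a total charge of -1, so each complex ion is 1+.
Ligand charges: 1×acetylacetonato (-1 each), 2×glycinato (-1 each); total -3. So W + (-3) = 1+, giving W = +4.
Ligands are named alphabetically: acetylacetonato before glycinato.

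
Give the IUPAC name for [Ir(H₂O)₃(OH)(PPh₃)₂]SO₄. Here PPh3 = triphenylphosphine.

The 1 sulfate counter-ion carries a total charge of -2, so each complex ion is 2+.
Ligand charges: 3×aqua (neutral), 2×triphenylphosphine (neutral), 1×hydroxo (-1 each); total -1. So Ir + (-1) = 2+, giving Ir = +3.
Ligands are named alphabetically: aqua before hydroxo before triphenylphosphine.

triaquahydroxobis(triphenylphosphine)iridium(III) sulfate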